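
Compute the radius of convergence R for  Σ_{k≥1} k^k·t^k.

By the Cauchy root test, |a_k|^(1/k) = k → ∞.
Since the k-th root of |a_k| is unbounded, the series converges only at t = 0; R = 0.

R = 0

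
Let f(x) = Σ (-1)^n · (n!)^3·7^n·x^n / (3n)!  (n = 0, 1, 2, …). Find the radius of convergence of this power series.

R = 27/7

Apply the ratio test: |a_{n+1}| / |a_n| = (n+1)³/[(3n+1)·(3n+2)·(3n+3)] · 7, which tends to 7/27 as n → ∞.
The series converges when 7/27 · |x| < 1, giving R = 27/7.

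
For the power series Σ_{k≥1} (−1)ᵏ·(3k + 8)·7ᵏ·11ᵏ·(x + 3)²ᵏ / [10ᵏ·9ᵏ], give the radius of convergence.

Apply the ratio test: |a_{k+1}| / |a_k| = [(3(k+1) + 8)/(3k + 8)] · 7·11/(10·9), which tends to 77/90 as k → ∞.
Successive powers of (x + 3) differ by 2, so the series converges when |x + 3|² · 77/90 < 1, i.e. |x + 3| < √(90/77). So R = 3√770/77.

R = 3√770/77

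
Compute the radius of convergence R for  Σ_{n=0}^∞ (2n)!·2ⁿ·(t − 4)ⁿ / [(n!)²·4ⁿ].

By the ratio test, |a_{n+1}/a_n| = (2n+1)·(2n+2)/(n+1)² · 2/4 → 2.
Convergence for |t − 4| · 2 < 1, i.e. |t − 4| < 1/2. So R = 1/2.

R = 1/2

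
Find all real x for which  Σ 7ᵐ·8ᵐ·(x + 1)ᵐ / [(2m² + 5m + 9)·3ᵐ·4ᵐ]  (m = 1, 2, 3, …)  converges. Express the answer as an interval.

Ratio test: |a_{m+1}/a_m| = [(2m² + 5m + 9)/(2(m+1)² + 5(m+1) + 9)] · 7·8/(3·4) → 14/3 as m → ∞.
Hence the series converges for |x + 1| < 1/(14/3) = 3/14, so the radius of convergence is 3/14.
At x = -11/14: the series is dominated by a constant times Σ 1/m², which converges (p = 2 > 1).
At x = -17/14: the terms are on the order of 1/m², so the series converges absolutely by comparison with the p-series (p = 2 > 1).

[-17/14, -11/14]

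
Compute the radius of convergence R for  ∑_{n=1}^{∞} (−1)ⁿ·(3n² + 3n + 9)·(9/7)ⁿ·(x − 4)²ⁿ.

R = √7/3

By the ratio test, |a_{n+1}/a_n| = [(3(n+1)² + 3(n+1) + 9)/(3n² + 3n + 9)] · 9/7 → 9/7.
Writing y = (x − 4)², the series in y has radius 7/9, so |x − 4| < √(7/9) and R = √7/3.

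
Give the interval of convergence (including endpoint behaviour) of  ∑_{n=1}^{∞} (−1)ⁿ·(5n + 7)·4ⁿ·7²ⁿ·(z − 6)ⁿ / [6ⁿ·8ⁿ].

Apply the ratio test: |a_{n+1}| / |a_n| = [(5(n+1) + 7)/(5n + 7)] · 4·49/(6·8), which tends to 49/12 as n → ∞.
Thus R = 1/(49/12) = 12/49.
At z = 306/49: the terms do not tend to 0, so the series diverges.
Endpoint z = 282/49: the terms do not tend to 0, so the series diverges.

(282/49, 306/49)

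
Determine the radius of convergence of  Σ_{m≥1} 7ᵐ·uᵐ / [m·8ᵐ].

R = 8/7

The ratio of consecutive coefficients is [m/(m+1)] · 7/8 → 7/8.
Hence the series converges for |u| < 1/(7/8) = 8/7, so the radius of convergence is 8/7.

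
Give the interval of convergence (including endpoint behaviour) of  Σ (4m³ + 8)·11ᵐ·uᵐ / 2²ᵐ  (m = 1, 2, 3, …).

The ratio of consecutive coefficients is [(4(m+1)³ + 8)/(4m³ + 8)] · 11/4 → 11/4.
The series converges when 11/4 · |u| < 1, giving R = 4/11.
At u = 4/11: the terms do not tend to 0, so the series diverges.
At u = -4/11: the terms do not tend to 0, so the series diverges.

(-4/11, 4/11)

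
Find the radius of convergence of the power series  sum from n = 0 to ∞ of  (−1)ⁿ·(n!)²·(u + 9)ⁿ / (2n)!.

The ratio of consecutive coefficients is (n+1)²/[(2n+1)·(2n+2)] → 1/4.
Hence the series converges for |u + 9| < 1/(1/4) = 4, so the radius of convergence is 4.

R = 4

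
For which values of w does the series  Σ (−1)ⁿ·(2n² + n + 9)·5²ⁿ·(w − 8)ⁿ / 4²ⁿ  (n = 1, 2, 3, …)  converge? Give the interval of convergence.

Ratio test: |a_{n+1}/a_n| = [(2(n+1)² + (n+1) + 9)/(2n² + n + 9)] · 25/16 → 25/16 as n → ∞.
Convergence for |w − 8| · 25/16 < 1, i.e. |w − 8| < 16/25. So R = 16/25.
When w = 216/25, the terms do not tend to 0, so the series diverges.
When w = 184/25, the terms do not tend to 0, so the series diverges.

(184/25, 216/25)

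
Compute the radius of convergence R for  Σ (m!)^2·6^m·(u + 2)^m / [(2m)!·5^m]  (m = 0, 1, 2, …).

R = 10/3

The ratio of consecutive coefficients is (m+1)²/[(2m+1)·(2m+2)] · 6/5 → 3/10.
The series converges when 3/10 · |u + 2| < 1, giving R = 10/3.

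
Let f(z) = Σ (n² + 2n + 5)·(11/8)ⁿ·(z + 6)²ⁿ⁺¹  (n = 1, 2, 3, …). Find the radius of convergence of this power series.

R = 2√22/11

Apply the ratio test: |a_{n+1}| / |a_n| = [((n+1)² + 2(n+1) + 5)/(n² + 2n + 5)] · 11/8, which tends to 11/8 as n → ∞.
Since the exponent of (z + 6) increases by 2 each term, convergence requires |z + 6|² < 8/11, hence R = 2√22/11.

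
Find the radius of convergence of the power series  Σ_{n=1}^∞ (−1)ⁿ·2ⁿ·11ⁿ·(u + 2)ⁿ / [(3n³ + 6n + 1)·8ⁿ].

Ratio test: |a_{n+1}/a_n| = [(3n³ + 6n + 1)/(3(n+1)³ + 6(n+1) + 1)] · 2·11/8 → 11/4 as n → ∞.
Thus R = 1/(11/4) = 4/11.

R = 4/11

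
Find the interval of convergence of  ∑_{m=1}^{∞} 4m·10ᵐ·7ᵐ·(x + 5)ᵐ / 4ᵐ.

(-177/35, -173/35)

Ratio test: |a_{m+1}/a_m| = [4(m+1)/4m] · 10·7/4 → 35/2 as m → ∞.
The series converges when 35/2 · |x + 5| < 1, giving R = 2/35.
When x = -173/35, the terms have absolute value of order m, which does not tend to 0, so the series diverges by the divergence test.
At x = -177/35: the terms do not tend to 0, so the series diverges.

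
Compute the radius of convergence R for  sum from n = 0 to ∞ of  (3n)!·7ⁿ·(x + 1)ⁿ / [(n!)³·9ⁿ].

The ratio of consecutive coefficients is (3n+1)·(3n+2)·(3n+3)/(n+1)³ · 7/9 → 21.
Hence the series converges for |x + 1| < 1/(21) = 1/21, so the radius of convergence is 1/21.

R = 1/21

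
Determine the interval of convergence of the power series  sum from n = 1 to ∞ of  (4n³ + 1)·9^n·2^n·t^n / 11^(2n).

(-121/18, 121/18)

Ratio test: |a_{n+1}/a_n| = [(4(n+1)³ + 1)/(4n³ + 1)] · 9·2/121 → 18/121 as n → ∞.
The series converges when 18/121 · |t| < 1, giving R = 121/18.
At t = 121/18: the terms have absolute value of order n³, which does not tend to 0, so the series diverges by the divergence test.
At t = -121/18: the terms do not tend to 0, so the series diverges.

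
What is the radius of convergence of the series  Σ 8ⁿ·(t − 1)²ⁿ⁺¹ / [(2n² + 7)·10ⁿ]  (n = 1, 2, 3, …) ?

R = √5/2

By the ratio test, |a_{n+1}/a_n| = [(2n² + 7)/(2(n+1)² + 7)] · 8/10 → 4/5.
Successive powers of (t − 1) differ by 2, so the series converges when |t − 1|² · 4/5 < 1, i.e. |t − 1| < √(5/4). So R = √5/2.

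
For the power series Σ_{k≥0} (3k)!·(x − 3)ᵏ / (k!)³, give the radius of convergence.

R = 1/27

Ratio test: |a_{k+1}/a_k| = (3k+1)·(3k+2)·(3k+3)/(k+1)³ → 27 as k → ∞.
Thus R = 1/(27) = 1/27.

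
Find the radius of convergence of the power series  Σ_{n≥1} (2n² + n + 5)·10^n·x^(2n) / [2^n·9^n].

R = 3√5/5

Ratio test: |a_{n+1}/a_n| = [(2(n+1)² + (n+1) + 5)/(2n² + n + 5)] · 10/(2·9) → 5/9 as n → ∞.
Writing y = x², the series in y has radius 9/5, so |x| < √(9/5) and R = 3√5/5.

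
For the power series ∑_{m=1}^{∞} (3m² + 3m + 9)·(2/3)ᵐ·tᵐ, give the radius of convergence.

R = 3/2

By the ratio test, |a_{m+1}/a_m| = [(3(m+1)² + 3(m+1) + 9)/(3m² + 3m + 9)] · 2/3 → 2/3.
Thus R = 1/(2/3) = 3/2.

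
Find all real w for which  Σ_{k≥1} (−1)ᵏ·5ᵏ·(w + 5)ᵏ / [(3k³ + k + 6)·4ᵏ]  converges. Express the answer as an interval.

[-29/5, -21/5]

Apply the ratio test: |a_{k+1}| / |a_k| = [(3k³ + k + 6)/(3(k+1)³ + (k+1) + 6)] · 5/4, which tends to 5/4 as k → ∞.
Hence the series converges for |w + 5| < 1/(5/4) = 4/5, so the radius of convergence is 4/5.
At w = -21/5: the series is dominated by a constant times Σ 1/k³, which converges (p = 3 > 1).
When w = -29/5, absolute convergence follows by limit comparison with Σ 1/k³.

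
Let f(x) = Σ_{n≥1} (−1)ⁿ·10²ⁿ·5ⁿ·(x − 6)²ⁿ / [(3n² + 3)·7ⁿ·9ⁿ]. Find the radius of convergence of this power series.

R = 3√35/50

Ratio test: |a_{n+1}/a_n| = [(3n² + 3)/(3(n+1)² + 3)] · 100·5/(7·9) → 500/63 as n → ∞.
Writing y = (x − 6)², the series in y has radius 63/500, so |x − 6| < √(63/500) and R = 3√35/50.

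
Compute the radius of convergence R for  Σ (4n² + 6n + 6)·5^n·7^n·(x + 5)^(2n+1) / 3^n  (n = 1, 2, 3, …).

R = √105/35

By the ratio test, |a_{n+1}/a_n| = [(4(n+1)² + 6(n+1) + 6)/(4n² + 6n + 6)] · 5·7/3 → 35/3.
Successive powers of (x + 5) differ by 2, so the series converges when |x + 5|² · 35/3 < 1, i.e. |x + 5| < √(3/35). So R = √105/35.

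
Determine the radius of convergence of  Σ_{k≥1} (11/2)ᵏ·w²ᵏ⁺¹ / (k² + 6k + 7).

R = √22/11

Apply the ratio test: |a_{k+1}| / |a_k| = [(k² + 6k + 7)/((k+1)² + 6(k+1) + 7)] · 11/2, which tends to 11/2 as k → ∞.
Successive powers of w differ by 2, so the series converges when |w|² · 11/2 < 1, i.e. |w| < √(2/11). So R = √22/11.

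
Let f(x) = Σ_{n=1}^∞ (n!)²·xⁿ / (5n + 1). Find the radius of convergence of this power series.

The ratio of consecutive coefficients is (n+1)² · (5n + 1)/(5(n+1) + 1) → ∞.
Since the ratio → ∞, the series diverges for every x ≠ 0, and R = 0.

R = 0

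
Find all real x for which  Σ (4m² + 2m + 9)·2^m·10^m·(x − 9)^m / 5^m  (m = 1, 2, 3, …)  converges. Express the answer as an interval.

Ratio test: |a_{m+1}/a_m| = [(4(m+1)² + 2(m+1) + 9)/(4m² + 2m + 9)] · 2·10/5 → 4 as m → ∞.
Thus R = 1/(4) = 1/4.
At x = 37/4: the terms have absolute value of order m², which does not tend to 0, so the series diverges by the divergence test.
At x = 35/4: the m-th term does not approach 0; divergence by the term test.

(35/4, 37/4)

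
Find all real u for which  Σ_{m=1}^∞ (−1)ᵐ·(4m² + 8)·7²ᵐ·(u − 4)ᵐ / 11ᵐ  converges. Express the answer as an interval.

(185/49, 207/49)

The ratio of consecutive coefficients is [(4(m+1)² + 8)/(4m² + 8)] · 49/11 → 49/11.
Convergence for |u − 4| · 49/11 < 1, i.e. |u − 4| < 11/49. So R = 11/49.
Endpoint u = 207/49: the terms have absolute value of order m², which does not tend to 0, so the series diverges by the divergence test.
Check u = 185/49: the terms have absolute value of order m², which does not tend to 0, so the series diverges by the divergence test.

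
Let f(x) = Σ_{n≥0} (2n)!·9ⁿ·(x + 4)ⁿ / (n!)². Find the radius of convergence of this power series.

R = 1/36

Ratio test: |a_{n+1}/a_n| = (2n+1)·(2n+2)/(n+1)² · 9 → 36 as n → ∞.
Convergence for |x + 4| · 36 < 1, i.e. |x + 4| < 1/36. So R = 1/36.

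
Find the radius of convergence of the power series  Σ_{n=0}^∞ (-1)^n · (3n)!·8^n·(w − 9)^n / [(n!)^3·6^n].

R = 1/36

Ratio test: |a_{n+1}/a_n| = (3n+1)·(3n+2)·(3n+3)/(n+1)³ · 8/6 → 36 as n → ∞.
Hence the series converges for |w − 9| < 1/(36) = 1/36, so the radius of convergence is 1/36.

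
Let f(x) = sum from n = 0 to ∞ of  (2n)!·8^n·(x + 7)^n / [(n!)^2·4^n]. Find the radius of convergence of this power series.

The ratio of consecutive coefficients is (2n+1)·(2n+2)/(n+1)² · 8/4 → 8.
Thus R = 1/(8) = 1/8.

R = 1/8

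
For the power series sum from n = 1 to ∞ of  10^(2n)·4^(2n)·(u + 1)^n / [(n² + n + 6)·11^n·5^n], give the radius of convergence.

Apply the ratio test: |a_{n+1}| / |a_n| = [(n² + n + 6)/((n+1)² + (n+1) + 6)] · 100·16/(11·5), which tends to 320/11 as n → ∞.
Hence the series converges for |u + 1| < 1/(320/11) = 11/320, so the radius of convergence is 11/320.

R = 11/320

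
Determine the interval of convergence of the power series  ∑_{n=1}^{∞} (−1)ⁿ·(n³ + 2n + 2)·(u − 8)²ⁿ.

By the ratio test, |a_{n+1}/a_n| = ((n+1)³ + 2(n+1) + 2)/(n³ + 2n + 2) → 1.
Successive powers of (u − 8) differ by 2, so the series converges when |u − 8|² · 1 < 1, i.e. |u − 8| < √(1) = 1. So R = 1.
Check u = 9: the terms do not tend to 0, so the series diverges.
At u = 7: the terms do not tend to 0, so the series diverges.

(7, 9)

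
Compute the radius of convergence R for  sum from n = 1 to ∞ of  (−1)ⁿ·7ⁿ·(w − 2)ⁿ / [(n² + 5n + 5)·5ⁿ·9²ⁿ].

The ratio of consecutive coefficients is [(n² + 5n + 5)/((n+1)² + 5(n+1) + 5)] · 7/(5·81) → 7/405.
Thus R = 1/(7/405) = 405/7.

R = 405/7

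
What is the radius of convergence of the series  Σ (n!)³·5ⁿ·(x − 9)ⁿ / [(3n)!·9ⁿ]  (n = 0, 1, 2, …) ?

The ratio of consecutive coefficients is (n+1)³/[(3n+1)·(3n+2)·(3n+3)] · 5/9 → 5/243.
Thus R = 1/(5/243) = 243/5.

R = 243/5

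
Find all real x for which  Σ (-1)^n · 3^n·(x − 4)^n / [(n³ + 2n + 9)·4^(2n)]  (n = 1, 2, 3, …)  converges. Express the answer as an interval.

Apply the ratio test: |a_{n+1}| / |a_n| = [(n³ + 2n + 9)/((n+1)³ + 2(n+1) + 9)] · 3/16, which tends to 3/16 as n → ∞.
Convergence for |x − 4| · 3/16 < 1, i.e. |x − 4| < 16/3. So R = 16/3.
When x = 28/3, absolute convergence follows by limit comparison with Σ 1/n³.
Check x = -4/3: absolute convergence follows by limit comparison with Σ 1/n³.

[-4/3, 28/3]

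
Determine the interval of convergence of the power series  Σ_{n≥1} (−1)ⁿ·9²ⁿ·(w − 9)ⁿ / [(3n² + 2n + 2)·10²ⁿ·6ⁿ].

The ratio of consecutive coefficients is [(3n² + 2n + 2)/(3(n+1)² + 2(n+1) + 2)] · 81/(100·6) → 27/200.
Thus R = 1/(27/200) = 200/27.
When w = 443/27, absolute convergence follows by limit comparison with Σ 1/n².
Check w = 43/27: the terms are on the order of 1/n², so the series converges absolutely by comparison with the p-series (p = 2 > 1).

[43/27, 443/27]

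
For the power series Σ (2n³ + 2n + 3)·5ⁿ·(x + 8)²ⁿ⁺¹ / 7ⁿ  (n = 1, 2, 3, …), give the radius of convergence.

R = √35/5

Ratio test: |a_{n+1}/a_n| = [(2(n+1)³ + 2(n+1) + 3)/(2n³ + 2n + 3)] · 5/7 → 5/7 as n → ∞.
Since the exponent of (x + 8) increases by 2 each term, convergence requires |x + 8|² < 7/5, hence R = √35/5.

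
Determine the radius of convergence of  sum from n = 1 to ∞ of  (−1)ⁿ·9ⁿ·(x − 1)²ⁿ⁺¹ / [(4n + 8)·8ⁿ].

R = 2√2/3

By the ratio test, |a_{n+1}/a_n| = [(4n + 8)/(4(n+1) + 8)] · 9/8 → 9/8.
Since the exponent of (x − 1) increases by 2 each term, convergence requires |x − 1|² < 8/9, hence R = 2√2/3.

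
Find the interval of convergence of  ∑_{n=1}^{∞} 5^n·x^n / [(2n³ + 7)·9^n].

Ratio test: |a_{n+1}/a_n| = [(2n³ + 7)/(2(n+1)³ + 7)] · 5/9 → 5/9 as n → ∞.
Convergence for |x| · 5/9 < 1, i.e. |x| < 9/5. So R = 9/5.
Check x = 9/5: the terms are on the order of 1/n³, so the series converges absolutely by comparison with the p-series (p = 3 > 1).
At x = -9/5: the terms are on the order of 1/n³, so the series converges absolutely by comparison with the p-series (p = 3 > 1).

[-9/5, 9/5]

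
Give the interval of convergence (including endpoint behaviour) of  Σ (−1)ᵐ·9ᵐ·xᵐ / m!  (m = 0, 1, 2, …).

The ratio of consecutive coefficients is 9 · 1/(m+1) → 0.
The limit is 0, so the series converges for all x; R = ∞.

(−∞, ∞)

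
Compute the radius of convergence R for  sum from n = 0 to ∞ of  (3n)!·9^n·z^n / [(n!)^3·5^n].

Apply the ratio test: |a_{n+1}| / |a_n| = (3n+1)·(3n+2)·(3n+3)/(n+1)³ · 9/5, which tends to 243/5 as n → ∞.
The series converges when 243/5 · |z| < 1, giving R = 5/243.

R = 5/243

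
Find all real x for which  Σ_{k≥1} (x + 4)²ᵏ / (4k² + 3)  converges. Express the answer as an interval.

[-5, -3]

By the ratio test, |a_{k+1}/a_k| = (4k² + 3)/(4(k+1)² + 3) → 1.
Successive powers of (x + 4) differ by 2, so the series converges when |x + 4|² · 1 < 1, i.e. |x + 4| < √(1) = 1. So R = 1.
At x = -3: the terms are on the order of 1/k², so the series converges absolutely by comparison with the p-series (p = 2 > 1).
At x = -5: absolute convergence follows by limit comparison with Σ 1/k².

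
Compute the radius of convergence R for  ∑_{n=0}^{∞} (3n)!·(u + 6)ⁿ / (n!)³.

By the ratio test, |a_{n+1}/a_n| = (3n+1)·(3n+2)·(3n+3)/(n+1)³ → 27.
Hence the series converges for |u + 6| < 1/(27) = 1/27, so the radius of convergence is 1/27.

R = 1/27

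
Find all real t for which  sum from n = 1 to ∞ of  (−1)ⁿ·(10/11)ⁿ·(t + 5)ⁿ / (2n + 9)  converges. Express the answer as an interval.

(-61/10, -39/10]

Apply the ratio test: |a_{n+1}| / |a_n| = [(2n + 9)/(2(n+1) + 9)] · 10/11, which tends to 10/11 as n → ∞.
Hence the series converges for |t + 5| < 1/(10/11) = 11/10, so the radius of convergence is 11/10.
Check t = -39/10: convergence follows from the alternating series test (terms decrease monotonically to 0).
When t = -61/10, the terms behave like c/n; limit comparison with the harmonic series gives divergence.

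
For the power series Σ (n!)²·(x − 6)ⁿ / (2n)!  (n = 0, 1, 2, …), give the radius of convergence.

R = 4

By the ratio test, |a_{n+1}/a_n| = (n+1)²/[(2n+1)·(2n+2)] → 1/4.
Hence the series converges for |x − 6| < 1/(1/4) = 4, so the radius of convergence is 4.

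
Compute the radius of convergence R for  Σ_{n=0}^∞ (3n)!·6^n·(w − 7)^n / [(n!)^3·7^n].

Ratio test: |a_{n+1}/a_n| = (3n+1)·(3n+2)·(3n+3)/(n+1)³ · 6/7 → 162/7 as n → ∞.
Convergence for |w − 7| · 162/7 < 1, i.e. |w − 7| < 7/162. So R = 7/162.

R = 7/162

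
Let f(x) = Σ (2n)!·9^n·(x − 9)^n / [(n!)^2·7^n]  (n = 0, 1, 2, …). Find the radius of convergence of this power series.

R = 7/36

Apply the ratio test: |a_{n+1}| / |a_n| = (2n+1)·(2n+2)/(n+1)² · 9/7, which tends to 36/7 as n → ∞.
Convergence for |x − 9| · 36/7 < 1, i.e. |x − 9| < 7/36. So R = 7/36.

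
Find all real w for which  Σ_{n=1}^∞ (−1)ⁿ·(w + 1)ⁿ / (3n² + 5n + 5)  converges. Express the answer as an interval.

Apply the ratio test: |a_{n+1}| / |a_n| = (3n² + 5n + 5)/(3(n+1)² + 5(n+1) + 5), which tends to 1 as n → ∞.
Convergence for |w + 1| < 1, so R = 1.
Check w = 0: the terms are on the order of 1/n², so the series converges absolutely by comparison with the p-series (p = 2 > 1).
At w = -2: absolute convergence follows by limit comparison with Σ 1/n².

[-2, 0]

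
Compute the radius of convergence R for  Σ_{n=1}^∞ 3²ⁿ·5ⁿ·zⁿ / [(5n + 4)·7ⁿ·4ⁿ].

By the ratio test, |a_{n+1}/a_n| = [(5n + 4)/(5(n+1) + 4)] · 9·5/(7·4) → 45/28.
Convergence for |z| · 45/28 < 1, i.e. |z| < 28/45. So R = 28/45.

R = 28/45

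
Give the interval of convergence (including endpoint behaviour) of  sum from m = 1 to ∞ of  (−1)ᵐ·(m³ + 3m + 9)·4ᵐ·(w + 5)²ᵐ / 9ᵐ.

Apply the ratio test: |a_{m+1}| / |a_m| = [((m+1)³ + 3(m+1) + 9)/(m³ + 3m + 9)] · 4/9, which tends to 4/9 as m → ∞.
Since the exponent of (w + 5) increases by 2 each term, convergence requires |w + 5|² < 9/4, hence R = 3/2.
When w = -7/2, the m-th term does not approach 0; divergence by the term test.
Endpoint w = -13/2: the terms do not tend to 0, so the series diverges.

(-13/2, -7/2)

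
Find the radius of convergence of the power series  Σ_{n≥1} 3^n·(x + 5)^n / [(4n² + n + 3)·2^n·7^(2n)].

By the ratio test, |a_{n+1}/a_n| = [(4n² + n + 3)/(4(n+1)² + (n+1) + 3)] · 3/(2·49) → 3/98.
The series converges when 3/98 · |x + 5| < 1, giving R = 98/3.

R = 98/3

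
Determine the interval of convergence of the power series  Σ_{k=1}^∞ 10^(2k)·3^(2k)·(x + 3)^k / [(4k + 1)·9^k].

[-301/100, -299/100)

The ratio of consecutive coefficients is [(4k + 1)/(4(k+1) + 1)] · 100·9/9 → 100.
Thus R = 1/(100) = 1/100.
Check x = -299/100: the terms behave like c/k; limit comparison with the harmonic series gives divergence.
Check x = -301/100: convergence follows from the alternating series test (terms decrease monotonically to 0).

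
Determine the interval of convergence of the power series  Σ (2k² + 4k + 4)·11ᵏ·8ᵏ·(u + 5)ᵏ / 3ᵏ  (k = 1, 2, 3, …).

Ratio test: |a_{k+1}/a_k| = [(2(k+1)² + 4(k+1) + 4)/(2k² + 4k + 4)] · 11·8/3 → 88/3 as k → ∞.
Hence the series converges for |u + 5| < 1/(88/3) = 3/88, so the radius of convergence is 3/88.
Endpoint u = -437/88: the k-th term does not approach 0; divergence by the term test.
Endpoint u = -443/88: the k-th term does not approach 0; divergence by the term test.

(-443/88, -437/88)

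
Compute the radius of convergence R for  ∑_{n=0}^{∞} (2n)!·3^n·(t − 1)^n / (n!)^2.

R = 1/12

Ratio test: |a_{n+1}/a_n| = (2n+1)·(2n+2)/(n+1)² · 3 → 12 as n → ∞.
Hence the series converges for |t − 1| < 1/(12) = 1/12, so the radius of convergence is 1/12.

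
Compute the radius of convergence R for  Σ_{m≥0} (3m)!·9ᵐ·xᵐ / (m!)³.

R = 1/243

Ratio test: |a_{m+1}/a_m| = (3m+1)·(3m+2)·(3m+3)/(m+1)³ · 9 → 243 as m → ∞.
Thus R = 1/(243) = 1/243.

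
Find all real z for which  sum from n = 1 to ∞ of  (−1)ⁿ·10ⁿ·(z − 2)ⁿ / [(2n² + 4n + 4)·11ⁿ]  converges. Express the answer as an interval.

Ratio test: |a_{n+1}/a_n| = [(2n² + 4n + 4)/(2(n+1)² + 4(n+1) + 4)] · 10/11 → 10/11 as n → ∞.
Hence the series converges for |z − 2| < 1/(10/11) = 11/10, so the radius of convergence is 11/10.
At z = 31/10: the series is dominated by a constant times Σ 1/n², which converges (p = 2 > 1).
When z = 9/10, absolute convergence follows by limit comparison with Σ 1/n².

[9/10, 31/10]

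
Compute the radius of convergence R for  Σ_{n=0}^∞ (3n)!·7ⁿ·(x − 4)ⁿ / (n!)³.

By the ratio test, |a_{n+1}/a_n| = (3n+1)·(3n+2)·(3n+3)/(n+1)³ · 7 → 189.
Thus R = 1/(189) = 1/189.

R = 1/189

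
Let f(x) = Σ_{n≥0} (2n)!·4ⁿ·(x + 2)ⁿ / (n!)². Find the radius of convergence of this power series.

Ratio test: |a_{n+1}/a_n| = (2n+1)·(2n+2)/(n+1)² · 4 → 16 as n → ∞.
The series converges when 16 · |x + 2| < 1, giving R = 1/16.

R = 1/16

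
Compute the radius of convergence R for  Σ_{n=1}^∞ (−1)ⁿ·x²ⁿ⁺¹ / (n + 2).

R = 1

Ratio test: |a_{n+1}/a_n| = (n + 2)/((n+1) + 2) → 1 as n → ∞.
Writing y = x², the series in y has radius 1, so |x| < √(1) = 1 and R = 1.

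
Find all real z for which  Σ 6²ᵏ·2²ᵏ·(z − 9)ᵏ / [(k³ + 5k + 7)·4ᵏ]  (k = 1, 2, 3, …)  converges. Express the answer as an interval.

By the ratio test, |a_{k+1}/a_k| = [(k³ + 5k + 7)/((k+1)³ + 5(k+1) + 7)] · 36·4/4 → 36.
The series converges when 36 · |z − 9| < 1, giving R = 1/36.
At z = 325/36: the terms are on the order of 1/k³, so the series converges absolutely by comparison with the p-series (p = 3 > 1).
At z = 323/36: the series is dominated by a constant times Σ 1/k³, which converges (p = 3 > 1).

[323/36, 325/36]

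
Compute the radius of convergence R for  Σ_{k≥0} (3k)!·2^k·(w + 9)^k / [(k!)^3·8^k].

Ratio test: |a_{k+1}/a_k| = (3k+1)·(3k+2)·(3k+3)/(k+1)³ · 2/8 → 27/4 as k → ∞.
Hence the series converges for |w + 9| < 1/(27/4) = 4/27, so the radius of convergence is 4/27.

R = 4/27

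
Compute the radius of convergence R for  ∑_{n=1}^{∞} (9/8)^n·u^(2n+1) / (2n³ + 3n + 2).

R = 2√2/3

By the ratio test, |a_{n+1}/a_n| = [(2n³ + 3n + 2)/(2(n+1)³ + 3(n+1) + 2)] · 9/8 → 9/8.
Successive powers of u differ by 2, so the series converges when |u|² · 9/8 < 1, i.e. |u| < √(8/9). So R = 2√2/3.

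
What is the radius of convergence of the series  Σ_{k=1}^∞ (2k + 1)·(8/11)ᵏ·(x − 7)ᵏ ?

Ratio test: |a_{k+1}/a_k| = [(2(k+1) + 1)/(2k + 1)] · 8/11 → 8/11 as k → ∞.
Hence the series converges for |x − 7| < 1/(8/11) = 11/8, so the radius of convergence is 11/8.

R = 11/8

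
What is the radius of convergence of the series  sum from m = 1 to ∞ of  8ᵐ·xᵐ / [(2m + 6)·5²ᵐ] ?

R = 25/8

Apply the ratio test: |a_{m+1}| / |a_m| = [(2m + 6)/(2(m+1) + 6)] · 8/25, which tends to 8/25 as m → ∞.
Thus R = 1/(8/25) = 25/8.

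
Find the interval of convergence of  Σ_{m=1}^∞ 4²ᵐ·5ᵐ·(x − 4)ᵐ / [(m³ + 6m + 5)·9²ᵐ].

The ratio of consecutive coefficients is [(m³ + 6m + 5)/((m+1)³ + 6(m+1) + 5)] · 16·5/81 → 80/81.
Hence the series converges for |x − 4| < 1/(80/81) = 81/80, so the radius of convergence is 81/80.
Endpoint x = 401/80: absolute convergence follows by limit comparison with Σ 1/m³.
Check x = 239/80: the series is dominated by a constant times Σ 1/m³, which converges (p = 3 > 1).

[239/80, 401/80]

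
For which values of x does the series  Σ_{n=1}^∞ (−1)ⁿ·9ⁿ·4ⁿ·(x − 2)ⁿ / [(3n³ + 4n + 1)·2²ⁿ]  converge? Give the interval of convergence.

[17/9, 19/9]

By the ratio test, |a_{n+1}/a_n| = [(3n³ + 4n + 1)/(3(n+1)³ + 4(n+1) + 1)] · 9·4/4 → 9.
Convergence for |x − 2| · 9 < 1, i.e. |x − 2| < 1/9. So R = 1/9.
Endpoint x = 19/9: the series is dominated by a constant times Σ 1/n³, which converges (p = 3 > 1).
Check x = 17/9: the terms are on the order of 1/n³, so the series converges absolutely by comparison with the p-series (p = 3 > 1).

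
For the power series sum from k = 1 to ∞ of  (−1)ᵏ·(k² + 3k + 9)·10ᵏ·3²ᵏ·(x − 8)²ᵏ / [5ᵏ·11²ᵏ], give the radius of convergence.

R = 11√2/6

Ratio test: |a_{k+1}/a_k| = [((k+1)² + 3(k+1) + 9)/(k² + 3k + 9)] · 10·9/(5·121) → 18/121 as k → ∞.
Writing y = (x − 8)², the series in y has radius 121/18, so |x − 8| < √(121/18) and R = 11√2/6.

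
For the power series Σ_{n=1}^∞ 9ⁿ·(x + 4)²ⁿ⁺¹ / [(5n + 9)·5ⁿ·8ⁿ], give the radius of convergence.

Ratio test: |a_{n+1}/a_n| = [(5n + 9)/(5(n+1) + 9)] · 9/(5·8) → 9/40 as n → ∞.
Writing y = (x + 4)², the series in y has radius 40/9, so |x + 4| < √(40/9) and R = 2√10/3.

R = 2√10/3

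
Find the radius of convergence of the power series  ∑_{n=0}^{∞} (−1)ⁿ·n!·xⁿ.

By the ratio test, |a_{n+1}/a_n| = (n+1) → ∞.
The ratio grows without bound, so the series diverges whenever x ≠ 0; it converges only at x = 0. R = 0.

R = 0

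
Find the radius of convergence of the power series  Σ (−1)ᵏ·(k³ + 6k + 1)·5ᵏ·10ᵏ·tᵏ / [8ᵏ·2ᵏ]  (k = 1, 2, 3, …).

R = 8/25

By the ratio test, |a_{k+1}/a_k| = [((k+1)³ + 6(k+1) + 1)/(k³ + 6k + 1)] · 5·10/(8·2) → 25/8.
The series converges when 25/8 · |t| < 1, giving R = 8/25.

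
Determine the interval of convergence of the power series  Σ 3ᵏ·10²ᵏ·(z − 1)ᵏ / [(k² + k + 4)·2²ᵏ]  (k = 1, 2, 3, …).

[74/75, 76/75]

Apply the ratio test: |a_{k+1}| / |a_k| = [(k² + k + 4)/((k+1)² + (k+1) + 4)] · 3·100/4, which tends to 75 as k → ∞.
Thus R = 1/(75) = 1/75.
When z = 76/75, absolute convergence follows by limit comparison with Σ 1/k².
Endpoint z = 74/75: the terms are on the order of 1/k², so the series converges absolutely by comparison with the p-series (p = 2 > 1).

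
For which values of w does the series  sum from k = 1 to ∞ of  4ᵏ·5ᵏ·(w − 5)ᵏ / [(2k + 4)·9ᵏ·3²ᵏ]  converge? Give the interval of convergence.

The ratio of consecutive coefficients is [(2k + 4)/(2(k+1) + 4)] · 4·5/(9·9) → 20/81.
Hence the series converges for |w − 5| < 1/(20/81) = 81/20, so the radius of convergence is 81/20.
Endpoint w = 181/20: comparison with the harmonic series Σ 1/k shows the series diverges.
When w = 19/20, convergence follows from the alternating series test (terms decrease monotonically to 0).

[19/20, 181/20)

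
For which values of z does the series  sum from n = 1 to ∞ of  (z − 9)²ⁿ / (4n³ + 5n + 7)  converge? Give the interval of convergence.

[8, 10]

Apply the ratio test: |a_{n+1}| / |a_n| = (4n³ + 5n + 7)/(4(n+1)³ + 5(n+1) + 7), which tends to 1 as n → ∞.
Since the exponent of (z − 9) increases by 2 each term, convergence requires |z − 9|² < 1, hence R = 1.
Check z = 10: absolute convergence follows by limit comparison with Σ 1/n³.
Endpoint z = 8: the series is dominated by a constant times Σ 1/n³, which converges (p = 3 > 1).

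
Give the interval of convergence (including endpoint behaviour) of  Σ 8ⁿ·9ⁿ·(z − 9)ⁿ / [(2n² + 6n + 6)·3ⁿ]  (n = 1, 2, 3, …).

[215/24, 217/24]

By the ratio test, |a_{n+1}/a_n| = [(2n² + 6n + 6)/(2(n+1)² + 6(n+1) + 6)] · 8·9/3 → 24.
Thus R = 1/(24) = 1/24.
At z = 217/24: absolute convergence follows by limit comparison with Σ 1/n².
At z = 215/24: the terms are on the order of 1/n², so the series converges absolutely by comparison with the p-series (p = 2 > 1).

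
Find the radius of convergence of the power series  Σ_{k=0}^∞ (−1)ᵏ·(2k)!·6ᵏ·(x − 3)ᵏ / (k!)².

R = 1/24

By the ratio test, |a_{k+1}/a_k| = (2k+1)·(2k+2)/(k+1)² · 6 → 24.
The series converges when 24 · |x − 3| < 1, giving R = 1/24.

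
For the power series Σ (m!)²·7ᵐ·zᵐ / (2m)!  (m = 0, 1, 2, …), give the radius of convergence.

R = 4/7

Ratio test: |a_{m+1}/a_m| = (m+1)²/[(2m+1)·(2m+2)] · 7 → 7/4 as m → ∞.
Convergence for |z| · 7/4 < 1, i.e. |z| < 4/7. So R = 4/7.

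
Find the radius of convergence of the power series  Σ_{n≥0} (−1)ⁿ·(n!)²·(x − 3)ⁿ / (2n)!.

The ratio of consecutive coefficients is (n+1)²/[(2n+1)·(2n+2)] → 1/4.
Thus R = 1/(1/4) = 4.

R = 4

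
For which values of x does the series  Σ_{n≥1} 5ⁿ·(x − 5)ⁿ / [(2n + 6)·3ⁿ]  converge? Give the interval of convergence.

Apply the ratio test: |a_{n+1}| / |a_n| = [(2n + 6)/(2(n+1) + 6)] · 5/3, which tends to 5/3 as n → ∞.
The series converges when 5/3 · |x − 5| < 1, giving R = 3/5.
When x = 28/5, the terms behave like c/n; limit comparison with the harmonic series gives divergence.
When x = 22/5, convergence follows from the alternating series test (terms decrease monotonically to 0).

[22/5, 28/5)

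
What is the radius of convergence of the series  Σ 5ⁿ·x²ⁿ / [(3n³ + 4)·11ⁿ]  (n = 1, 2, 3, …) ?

Apply the ratio test: |a_{n+1}| / |a_n| = [(3n³ + 4)/(3(n+1)³ + 4)] · 5/11, which tends to 5/11 as n → ∞.
Since the exponent of x increases by 2 each term, convergence requires |x|² < 11/5, hence R = √55/5.

R = √55/5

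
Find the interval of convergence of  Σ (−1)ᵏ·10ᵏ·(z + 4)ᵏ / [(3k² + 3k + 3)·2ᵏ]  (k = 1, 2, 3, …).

[-21/5, -19/5]

By the ratio test, |a_{k+1}/a_k| = [(3k² + 3k + 3)/(3(k+1)² + 3(k+1) + 3)] · 10/2 → 5.
Thus R = 1/(5) = 1/5.
Endpoint z = -19/5: the series is dominated by a constant times Σ 1/k², which converges (p = 2 > 1).
Check z = -21/5: the series is dominated by a constant times Σ 1/k², which converges (p = 2 > 1).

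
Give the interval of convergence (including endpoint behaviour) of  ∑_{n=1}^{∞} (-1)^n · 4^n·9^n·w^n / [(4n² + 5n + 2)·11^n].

[-11/36, 11/36]

Apply the ratio test: |a_{n+1}| / |a_n| = [(4n² + 5n + 2)/(4(n+1)² + 5(n+1) + 2)] · 4·9/11, which tends to 36/11 as n → ∞.
Convergence for |w| · 36/11 < 1, i.e. |w| < 11/36. So R = 11/36.
Check w = 11/36: absolute convergence follows by limit comparison with Σ 1/n².
When w = -11/36, the series is dominated by a constant times Σ 1/n², which converges (p = 2 > 1).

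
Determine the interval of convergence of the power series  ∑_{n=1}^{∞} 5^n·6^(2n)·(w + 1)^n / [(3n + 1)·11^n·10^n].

[-29/18, -7/18)

By the ratio test, |a_{n+1}/a_n| = [(3n + 1)/(3(n+1) + 1)] · 5·36/(11·10) → 18/11.
The series converges when 18/11 · |w + 1| < 1, giving R = 11/18.
At w = -7/18: comparison with the harmonic series Σ 1/n shows the series diverges.
Check w = -29/18: an alternating series whose terms decrease to 0 in absolute value, so it converges by the Leibniz criterion.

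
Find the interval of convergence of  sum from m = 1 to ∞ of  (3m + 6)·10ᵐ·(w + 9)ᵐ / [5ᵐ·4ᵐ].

The ratio of consecutive coefficients is [(3(m+1) + 6)/(3m + 6)] · 10/(5·4) → 1/2.
Hence the series converges for |w + 9| < 1/(1/2) = 2, so the radius of convergence is 2.
Endpoint w = -7: the terms do not tend to 0, so the series diverges.
Endpoint w = -11: the m-th term does not approach 0; divergence by the term test.

(-11, -7)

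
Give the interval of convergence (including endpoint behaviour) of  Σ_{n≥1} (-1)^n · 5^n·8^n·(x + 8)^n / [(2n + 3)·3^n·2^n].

(-163/20, -157/20]

The ratio of consecutive coefficients is [(2n + 3)/(2(n+1) + 3)] · 5·8/(3·2) → 20/3.
Hence the series converges for |x + 8| < 1/(20/3) = 3/20, so the radius of convergence is 3/20.
When x = -157/20, the terms alternate in sign and decrease monotonically to 0 in absolute value (size ~ c/n), so the alternating series test gives convergence.
Check x = -163/20: the terms are asymptotic to a nonzero constant times 1/n, so the series diverges by limit comparison with Σ 1/n.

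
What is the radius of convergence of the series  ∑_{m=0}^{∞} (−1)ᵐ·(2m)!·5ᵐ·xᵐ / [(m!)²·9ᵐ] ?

R = 9/20

Apply the ratio test: |a_{m+1}| / |a_m| = (2m+1)·(2m+2)/(m+1)² · 5/9, which tends to 20/9 as m → ∞.
The series converges when 20/9 · |x| < 1, giving R = 9/20.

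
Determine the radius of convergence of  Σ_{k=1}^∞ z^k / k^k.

R = ∞

Applying the root test, |a_k|^(1/k) = 1/k → 0.
Since the k-th root of |a_k| tends to 0, the series converges for all real z; R = ∞.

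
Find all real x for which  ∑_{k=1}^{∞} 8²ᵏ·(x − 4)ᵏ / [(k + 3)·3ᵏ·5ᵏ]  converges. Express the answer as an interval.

By the ratio test, |a_{k+1}/a_k| = [(k + 3)/((k+1) + 3)] · 64/(3·5) → 64/15.
Convergence for |x − 4| · 64/15 < 1, i.e. |x − 4| < 15/64. So R = 15/64.
Endpoint x = 271/64: the terms are asymptotic to a nonzero constant times 1/k, so the series diverges by limit comparison with Σ 1/k.
Check x = 241/64: convergence follows from the alternating series test (terms decrease monotonically to 0).

[241/64, 271/64)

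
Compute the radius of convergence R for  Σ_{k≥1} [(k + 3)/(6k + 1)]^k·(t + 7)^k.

R = 6

Root test: |a_k|^(1/k) = (k + 3)/(6k + 1) → 1/6.
The series converges when 1/6 · |t + 7| < 1, giving R = 6.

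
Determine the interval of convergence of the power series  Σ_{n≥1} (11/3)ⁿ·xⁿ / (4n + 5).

The ratio of consecutive coefficients is [(4n + 5)/(4(n+1) + 5)] · 11/3 → 11/3.
Thus R = 1/(11/3) = 3/11.
Check x = 3/11: the terms behave like c/n; limit comparison with the harmonic series gives divergence.
When x = -3/11, the terms alternate in sign and decrease monotonically to 0 in absolute value (size ~ c/n), so the alternating series test gives convergence.

[-3/11, 3/11)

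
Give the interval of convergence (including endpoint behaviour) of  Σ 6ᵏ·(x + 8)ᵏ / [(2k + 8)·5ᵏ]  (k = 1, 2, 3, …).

By the ratio test, |a_{k+1}/a_k| = [(2k + 8)/(2(k+1) + 8)] · 6/5 → 6/5.
Hence the series converges for |x + 8| < 1/(6/5) = 5/6, so the radius of convergence is 5/6.
Check x = -43/6: the terms behave like c/k; limit comparison with the harmonic series gives divergence.
Endpoint x = -53/6: an alternating series whose terms decrease to 0 in absolute value, so it converges by the Leibniz criterion.

[-53/6, -43/6)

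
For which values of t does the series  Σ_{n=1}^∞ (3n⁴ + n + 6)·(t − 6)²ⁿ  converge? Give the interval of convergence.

(5, 7)

By the ratio test, |a_{n+1}/a_n| = (3(n+1)⁴ + (n+1) + 6)/(3n⁴ + n + 6) → 1.
Since the exponent of (t − 6) increases by 2 each term, convergence requires |t − 6|² < 1, hence R = 1.
Check t = 7: the n-th term does not approach 0; divergence by the term test.
Check t = 5: the terms have absolute value of order n⁴, which does not tend to 0, so the series diverges by the divergence test.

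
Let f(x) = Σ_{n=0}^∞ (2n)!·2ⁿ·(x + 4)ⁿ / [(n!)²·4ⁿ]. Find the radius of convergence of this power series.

R = 1/2

The ratio of consecutive coefficients is (2n+1)·(2n+2)/(n+1)² · 2/4 → 2.
Convergence for |x + 4| · 2 < 1, i.e. |x + 4| < 1/2. So R = 1/2.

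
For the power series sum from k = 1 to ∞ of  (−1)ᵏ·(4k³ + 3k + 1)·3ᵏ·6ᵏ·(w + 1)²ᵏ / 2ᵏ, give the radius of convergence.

Apply the ratio test: |a_{k+1}| / |a_k| = [(4(k+1)³ + 3(k+1) + 1)/(4k³ + 3k + 1)] · 3·6/2, which tends to 9 as k → ∞.
Writing y = (w + 1)², the series in y has radius 1/9, so |w + 1| < √(1/9) = 1/3 and R = 1/3.

R = 1/3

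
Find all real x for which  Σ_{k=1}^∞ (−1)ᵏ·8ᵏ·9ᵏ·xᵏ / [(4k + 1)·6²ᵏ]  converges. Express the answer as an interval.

Apply the ratio test: |a_{k+1}| / |a_k| = [(4k + 1)/(4(k+1) + 1)] · 8·9/36, which tends to 2 as k → ∞.
Thus R = 1/(2) = 1/2.
Check x = 1/2: an alternating series whose terms decrease to 0 in absolute value, so it converges by the Leibniz criterion.
At x = -1/2: the terms behave like c/k; limit comparison with the harmonic series gives divergence.

(-1/2, 1/2]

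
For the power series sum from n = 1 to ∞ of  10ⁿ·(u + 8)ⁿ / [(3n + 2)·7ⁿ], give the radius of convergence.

R = 7/10

By the ratio test, |a_{n+1}/a_n| = [(3n + 2)/(3(n+1) + 2)] · 10/7 → 10/7.
Thus R = 1/(10/7) = 7/10.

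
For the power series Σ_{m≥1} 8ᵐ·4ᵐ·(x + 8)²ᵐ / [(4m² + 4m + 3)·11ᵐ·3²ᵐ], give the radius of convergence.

R = 3√22/8

By the ratio test, |a_{m+1}/a_m| = [(4m² + 4m + 3)/(4(m+1)² + 4(m+1) + 3)] · 8·4/(11·9) → 32/99.
Since the exponent of (x + 8) increases by 2 each term, convergence requires |x + 8|² < 99/32, hence R = 3√22/8.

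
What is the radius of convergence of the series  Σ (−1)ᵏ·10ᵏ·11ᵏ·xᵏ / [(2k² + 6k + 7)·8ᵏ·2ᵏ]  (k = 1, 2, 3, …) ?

The ratio of consecutive coefficients is [(2k² + 6k + 7)/(2(k+1)² + 6(k+1) + 7)] · 10·11/(8·2) → 55/8.
The series converges when 55/8 · |x| < 1, giving R = 8/55.

R = 8/55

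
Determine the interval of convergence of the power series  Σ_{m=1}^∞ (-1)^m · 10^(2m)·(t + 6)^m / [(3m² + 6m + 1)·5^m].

Ratio test: |a_{m+1}/a_m| = [(3m² + 6m + 1)/(3(m+1)² + 6(m+1) + 1)] · 100/5 → 20 as m → ∞.
Convergence for |t + 6| · 20 < 1, i.e. |t + 6| < 1/20. So R = 1/20.
When t = -119/20, the series is dominated by a constant times Σ 1/m², which converges (p = 2 > 1).
Endpoint t = -121/20: the terms are on the order of 1/m², so the series converges absolutely by comparison with the p-series (p = 2 > 1).

[-121/20, -119/20]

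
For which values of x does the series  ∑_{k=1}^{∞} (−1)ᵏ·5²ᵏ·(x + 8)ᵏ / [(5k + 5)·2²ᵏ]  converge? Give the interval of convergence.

(-204/25, -196/25]

Ratio test: |a_{k+1}/a_k| = [(5k + 5)/(5(k+1) + 5)] · 25/4 → 25/4 as k → ∞.
The series converges when 25/4 · |x + 8| < 1, giving R = 4/25.
When x = -196/25, an alternating series whose terms decrease to 0 in absolute value, so it converges by the Leibniz criterion.
At x = -204/25: comparison with the harmonic series Σ 1/k shows the series diverges.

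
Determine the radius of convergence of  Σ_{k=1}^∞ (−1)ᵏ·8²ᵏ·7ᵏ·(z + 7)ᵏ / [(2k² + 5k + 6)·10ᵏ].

Apply the ratio test: |a_{k+1}| / |a_k| = [(2k² + 5k + 6)/(2(k+1)² + 5(k+1) + 6)] · 64·7/10, which tends to 224/5 as k → ∞.
Convergence for |z + 7| · 224/5 < 1, i.e. |z + 7| < 5/224. So R = 5/224.

R = 5/224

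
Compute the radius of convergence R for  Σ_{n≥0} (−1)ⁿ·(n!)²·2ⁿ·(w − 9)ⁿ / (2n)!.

Ratio test: |a_{n+1}/a_n| = (n+1)²/[(2n+1)·(2n+2)] · 2 → 1/2 as n → ∞.
The series converges when 1/2 · |w − 9| < 1, giving R = 2.

R = 2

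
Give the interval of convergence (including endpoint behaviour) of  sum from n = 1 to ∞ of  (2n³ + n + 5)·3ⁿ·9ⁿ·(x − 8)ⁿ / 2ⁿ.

The ratio of consecutive coefficients is [(2(n+1)³ + (n+1) + 5)/(2n³ + n + 5)] · 3·9/2 → 27/2.
Hence the series converges for |x − 8| < 1/(27/2) = 2/27, so the radius of convergence is 2/27.
Endpoint x = 218/27: the terms do not tend to 0, so the series diverges.
At x = 214/27: the terms have absolute value of order n³, which does not tend to 0, so the series diverges by the divergence test.

(214/27, 218/27)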